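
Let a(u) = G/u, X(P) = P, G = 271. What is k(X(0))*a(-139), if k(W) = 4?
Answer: -1084/139 ≈ -7.7986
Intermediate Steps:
a(u) = 271/u
k(X(0))*a(-139) = 4*(271/(-139)) = 4*(271*(-1/139)) = 4*(-271/139) = -1084/139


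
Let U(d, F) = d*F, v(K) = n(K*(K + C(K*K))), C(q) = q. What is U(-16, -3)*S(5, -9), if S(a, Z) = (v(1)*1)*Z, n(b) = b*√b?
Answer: -864*√2 ≈ -1221.9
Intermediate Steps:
n(b) = b^(3/2)
v(K) = (K*(K + K²))^(3/2) (v(K) = (K*(K + K*K))^(3/2) = (K*(K + K²))^(3/2))
U(d, F) = F*d
S(a, Z) = 2*Z*√2 (S(a, Z) = ((1²*(1 + 1))^(3/2)*1)*Z = ((1*2)^(3/2)*1)*Z = (2^(3/2)*1)*Z = ((2*√2)*1)*Z = (2*√2)*Z = 2*Z*√2)
U(-16, -3)*S(5, -9) = (-3*(-16))*(2*(-9)*√2) = 48*(-18*√2) = -864*√2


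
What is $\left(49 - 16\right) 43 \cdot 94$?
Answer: $133386$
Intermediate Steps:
$\left(49 - 16\right) 43 \cdot 94 = 33 \cdot 43 \cdot 94 = 1419 \cdot 94 = 133386$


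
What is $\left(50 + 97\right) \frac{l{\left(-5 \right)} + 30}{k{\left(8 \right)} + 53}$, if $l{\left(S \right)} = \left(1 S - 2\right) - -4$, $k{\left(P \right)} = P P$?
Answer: $\frac{441}{13} \approx 33.923$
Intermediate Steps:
$k{\left(P \right)} = P^{2}$
$l{\left(S \right)} = 2 + S$ ($l{\left(S \right)} = \left(S - 2\right) + 4 = \left(-2 + S\right) + 4 = 2 + S$)
$\left(50 + 97\right) \frac{l{\left(-5 \right)} + 30}{k{\left(8 \right)} + 53} = \left(50 + 97\right) \frac{\left(2 - 5\right) + 30}{8^{2} + 53} = 147 \frac{-3 + 30}{64 + 53} = 147 \cdot \frac{27}{117} = 147 \cdot 27 \cdot \frac{1}{117} = 147 \cdot \frac{3}{13} = \frac{441}{13}$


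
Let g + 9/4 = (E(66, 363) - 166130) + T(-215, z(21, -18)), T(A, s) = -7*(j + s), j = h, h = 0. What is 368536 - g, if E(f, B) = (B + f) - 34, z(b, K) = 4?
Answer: 2137205/4 ≈ 5.3430e+5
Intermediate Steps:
j = 0
T(A, s) = -7*s (T(A, s) = -7*(0 + s) = -7*s)
E(f, B) = -34 + B + f
g = -663061/4 (g = -9/4 + (((-34 + 363 + 66) - 166130) - 7*4) = -9/4 + ((395 - 166130) - 28) = -9/4 + (-165735 - 28) = -9/4 - 165763 = -663061/4 ≈ -1.6577e+5)
368536 - g = 368536 - 1*(-663061/4) = 368536 + 663061/4 = 2137205/4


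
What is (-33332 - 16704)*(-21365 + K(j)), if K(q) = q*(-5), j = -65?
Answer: 1052757440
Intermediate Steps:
K(q) = -5*q
(-33332 - 16704)*(-21365 + K(j)) = (-33332 - 16704)*(-21365 - 5*(-65)) = -50036*(-21365 + 325) = -50036*(-21040) = 1052757440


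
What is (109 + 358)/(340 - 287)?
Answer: 467/53 ≈ 8.8113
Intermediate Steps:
(109 + 358)/(340 - 287) = 467/53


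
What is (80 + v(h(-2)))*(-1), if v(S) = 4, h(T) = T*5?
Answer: -84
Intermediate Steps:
h(T) = 5*T
(80 + v(h(-2)))*(-1) = (80 + 4)*(-1) = 84*(-1) = -84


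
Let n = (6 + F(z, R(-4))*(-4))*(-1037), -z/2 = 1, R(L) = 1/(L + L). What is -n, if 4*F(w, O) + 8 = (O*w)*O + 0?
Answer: 465613/32 ≈ 14550.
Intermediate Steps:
R(L) = 1/(2*L)
z = -2 (z = -2*1 = -2)
F(w, O) = -2 + w*O²/4 (F(w, O) = -2 + ((O*w)*O + 0)/4 = -2 + (w*O² + 0)/4 = -2 + (w*O²)/4 = -2 + w*O²/4)
n = -465613/32 (n = (6 + (-2 + (¼)*(-2)*((½)/(-4))²)*(-4))*(-1037) = (6 + (-2 + (¼)*(-2)*((½)*(-¼))²)*(-4))*(-1037) = (6 + (-2 + (¼)*(-2)*(-⅛)²)*(-4))*(-1037) = (6 + (-2 + (¼)*(-2)*(1/64))*(-4))*(-1037) = (6 + (-2 - 1/128)*(-4))*(-1037) = (6 - 257/128*(-4))*(-1037) = (6 + 257/32)*(-1037) = (449/32)*(-1037) = -465613/32 ≈ -14550.)
-n = -1*(-465613/32) = 465613/32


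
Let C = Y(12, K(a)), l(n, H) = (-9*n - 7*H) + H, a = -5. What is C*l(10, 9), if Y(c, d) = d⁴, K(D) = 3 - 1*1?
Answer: -2304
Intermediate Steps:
K(D) = 2 (K(D) = 3 - 1 = 2)
l(n, H) = -9*n - 6*H
C = 16 (C = 2⁴ = 16)
C*l(10, 9) = 16*(-9*10 - 6*9) = 16*(-90 - 54) = 16*(-144) = -2304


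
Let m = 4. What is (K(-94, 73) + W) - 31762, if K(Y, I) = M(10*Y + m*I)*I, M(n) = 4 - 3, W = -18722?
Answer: -50411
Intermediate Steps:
M(n) = 1
K(Y, I) = I (K(Y, I) = 1*I = I)
(K(-94, 73) + W) - 31762 = (73 - 18722) - 31762 = -18649 - 31762 = -50411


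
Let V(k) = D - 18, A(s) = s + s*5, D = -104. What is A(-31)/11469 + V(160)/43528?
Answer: -1582571/83203772 ≈ -0.019020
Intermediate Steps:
A(s) = 6*s (A(s) = s + 5*s = 6*s)
V(k) = -122 (V(k) = -104 - 18 = -122)
A(-31)/11469 + V(160)/43528 = (6*(-31))/11469 - 122/43528 = -186*1/11469 - 122*1/43528 = -62/3823 - 61/21764 = -1582571/83203772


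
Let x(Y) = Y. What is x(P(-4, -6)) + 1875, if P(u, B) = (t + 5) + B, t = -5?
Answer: 1869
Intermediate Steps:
P(u, B) = B (P(u, B) = (-5 + 5) + B = 0 + B = B)
x(P(-4, -6)) + 1875 = -6 + 1875 = 1869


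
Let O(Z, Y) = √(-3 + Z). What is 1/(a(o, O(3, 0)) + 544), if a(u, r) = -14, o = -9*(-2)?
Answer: 1/530 ≈ 0.0018868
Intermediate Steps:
o = 18
1/(a(o, O(3, 0)) + 544) = 1/(-14 + 544) = 1/530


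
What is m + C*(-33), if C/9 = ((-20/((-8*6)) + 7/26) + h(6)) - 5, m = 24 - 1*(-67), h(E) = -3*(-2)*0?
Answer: 71359/52 ≈ 1372.3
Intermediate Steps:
h(E) = 0 (h(E) = 6*0 = 0)
m = 91 (m = 24 + 67 = 91)
C = -2019/52 (C = 9*(((-20/((-8*6)) + 7/26) + 0) - 5) = 9*(((-20/(-48) + 7*(1/26)) + 0) - 5) = 9*(((-20*(-1/48) + 7/26) + 0) - 5) = 9*(((5/12 + 7/26) + 0) - 5) = 9*((107/156 + 0) - 5) = 9*(107/156 - 5) = 9*(-673/156) = -2019/52 ≈ -38.827)
m + C*(-33) = 91 - 2019/52*(-33) = 91 + 66627/52 = 71359/52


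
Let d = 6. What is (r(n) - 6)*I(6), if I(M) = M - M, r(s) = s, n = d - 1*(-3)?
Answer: 0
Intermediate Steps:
n = 9 (n = 6 - 1*(-3) = 6 + 3 = 9)
I(M) = 0
(r(n) - 6)*I(6) = (9 - 6)*0 = 3*0 = 0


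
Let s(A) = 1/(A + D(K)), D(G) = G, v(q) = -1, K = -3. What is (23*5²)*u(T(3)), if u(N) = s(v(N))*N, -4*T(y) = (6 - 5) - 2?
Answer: -575/16 ≈ -35.938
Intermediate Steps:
s(A) = 1/(-3 + A) (s(A) = 1/(A - 3) = 1/(-3 + A))
T(y) = ¼ (T(y) = -((6 - 5) - 2)/4 = -(1 - 2)/4 = -¼*(-1) = ¼)
u(N) = -N/4 (u(N) = N/(-3 - 1) = N/(-4) = -N/4)
(23*5²)*u(T(3)) = (23*5²)*(-¼*¼) = (23*25)*(-1/16) = 575*(-1/16) = -575/16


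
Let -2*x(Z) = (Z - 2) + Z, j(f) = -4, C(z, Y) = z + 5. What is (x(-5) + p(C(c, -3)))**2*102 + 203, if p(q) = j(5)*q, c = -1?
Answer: 10403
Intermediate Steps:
C(z, Y) = 5 + z
x(Z) = 1 - Z (x(Z) = -((Z - 2) + Z)/2 = -((-2 + Z) + Z)/2 = -(-2 + 2*Z)/2 = 1 - Z)
p(q) = -4*q
(x(-5) + p(C(c, -3)))**2*102 + 203 = ((1 - 1*(-5)) - 4*(5 - 1))**2*102 + 203 = ((1 + 5) - 4*4)**2*102 + 203 = (6 - 16)**2*102 + 203 = (-10)**2*102 + 203 = 100*102 + 203 = 10200 + 203 = 10403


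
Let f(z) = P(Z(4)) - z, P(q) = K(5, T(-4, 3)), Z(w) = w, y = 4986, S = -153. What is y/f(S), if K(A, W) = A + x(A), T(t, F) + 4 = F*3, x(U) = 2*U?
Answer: 831/28 ≈ 29.679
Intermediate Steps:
T(t, F) = -4 + 3*F (T(t, F) = -4 + F*3 = -4 + 3*F)
K(A, W) = 3*A (K(A, W) = A + 2*A = 3*A)
P(q) = 15 (P(q) = 3*5 = 15)
f(z) = 15 - z
y/f(S) = 4986/(15 - 1*(-153)) = 4986/(15 + 153) = 4986/168 = 4986*(1/168) = 831/28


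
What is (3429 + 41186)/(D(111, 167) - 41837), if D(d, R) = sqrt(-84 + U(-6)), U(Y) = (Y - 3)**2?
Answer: -1866557755/1750334572 - 44615*I*sqrt(3)/1750334572 ≈ -1.0664 - 4.4149e-5*I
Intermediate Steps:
U(Y) = (-3 + Y)**2
D(d, R) = I*sqrt(3) (D(d, R) = sqrt(-84 + (-3 - 6)**2) = sqrt(-84 + (-9)**2) = sqrt(-84 + 81) = sqrt(-3) = I*sqrt(3))
(3429 + 41186)/(D(111, 167) - 41837) = (3429 + 41186)/(I*sqrt(3) - 41837) = 44615/(-41837 + I*sqrt(3))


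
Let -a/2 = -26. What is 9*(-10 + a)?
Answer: 378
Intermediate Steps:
a = 52 (a = -2*(-26) = 52)
9*(-10 + a) = 9*(-10 + 52) = 9*42 = 378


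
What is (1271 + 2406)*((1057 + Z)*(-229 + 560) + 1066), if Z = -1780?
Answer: -876034219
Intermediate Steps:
(1271 + 2406)*((1057 + Z)*(-229 + 560) + 1066) = (1271 + 2406)*((1057 - 1780)*(-229 + 560) + 1066) = 3677*(-723*331 + 1066) = 3677*(-239313 + 1066) = 3677*(-238247) = -876034219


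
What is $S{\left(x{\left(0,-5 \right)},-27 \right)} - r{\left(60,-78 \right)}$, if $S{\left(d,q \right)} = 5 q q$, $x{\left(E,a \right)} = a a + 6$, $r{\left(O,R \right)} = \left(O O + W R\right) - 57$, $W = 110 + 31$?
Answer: $11100$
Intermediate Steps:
$W = 141$
$r{\left(O,R \right)} = -57 + O^{2} + 141 R$ ($r{\left(O,R \right)} = \left(O O + 141 R\right) - 57 = \left(O^{2} + 141 R\right) - 57 = -57 + O^{2} + 141 R$)
$x{\left(E,a \right)} = 6 + a^{2}$ ($x{\left(E,a \right)} = a^{2} + 6 = 6 + a^{2}$)
$S{\left(d,q \right)} = 5 q^{2}$
$S{\left(x{\left(0,-5 \right)},-27 \right)} - r{\left(60,-78 \right)} = 5 \left(-27\right)^{2} - \left(-57 + 60^{2} + 141 \left(-78\right)\right) = 5 \cdot 729 - \left(-57 + 3600 - 10998\right) = 3645 - -7455 = 3645 + 7455 = 11100$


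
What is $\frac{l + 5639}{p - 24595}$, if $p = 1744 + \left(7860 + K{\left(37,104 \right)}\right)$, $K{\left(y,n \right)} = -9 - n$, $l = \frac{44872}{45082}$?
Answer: $- \frac{2154765}{5770496} \approx -0.37341$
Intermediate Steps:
$l = \frac{22436}{22541}$ ($l = 44872 \cdot \frac{1}{45082} = \frac{22436}{22541} \approx 0.99534$)
$p = 9491$ ($p = 1744 + \left(7860 - 113\right) = 1744 + 7747 = 9491$)
$\frac{l + 5639}{p - 24595} = \frac{\frac{22436}{22541} + 5639}{9491 - 24595} = \frac{127131135}{22541 \left(-15104\right)} = \frac{127131135}{22541} \left(- \frac{1}{15104}\right) = - \frac{2154765}{5770496}$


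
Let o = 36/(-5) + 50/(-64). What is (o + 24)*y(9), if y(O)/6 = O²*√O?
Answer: 1868427/80 ≈ 23355.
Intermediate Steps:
y(O) = 6*O^(5/2) (y(O) = 6*(O²*√O) = 6*O^(5/2))
o = -1277/160 (o = 36*(-⅕) + 50*(-1/64) = -36/5 - 25/32 = -1277/160 ≈ -7.9812)
(o + 24)*y(9) = (-1277/160 + 24)*(6*9^(5/2)) = 2563*(6*243)/160 = (2563/160)*1458 = 1868427/80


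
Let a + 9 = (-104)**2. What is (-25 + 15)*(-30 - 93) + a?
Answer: 12037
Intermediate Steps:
a = 10807 (a = -9 + (-104)**2 = -9 + 10816 = 10807)
(-25 + 15)*(-30 - 93) + a = (-25 + 15)*(-30 - 93) + 10807 = -10*(-123) + 10807 = 1230 + 10807 = 12037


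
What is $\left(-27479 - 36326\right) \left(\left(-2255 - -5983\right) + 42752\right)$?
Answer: $-2965656400$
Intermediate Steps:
$\left(-27479 - 36326\right) \left(\left(-2255 - -5983\right) + 42752\right) = - 63805 \left(\left(-2255 + 5983\right) + 42752\right) = - 63805 \left(3728 + 42752\right) = \left(-63805\right) 46480 = -2965656400$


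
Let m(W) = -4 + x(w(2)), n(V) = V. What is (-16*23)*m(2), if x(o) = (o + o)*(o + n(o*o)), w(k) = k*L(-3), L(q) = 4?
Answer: -422464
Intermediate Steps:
w(k) = 4*k (w(k) = k*4 = 4*k)
x(o) = 2*o*(o + o²) (x(o) = (o + o)*(o + o*o) = (2*o)*(o + o²) = 2*o*(o + o²))
m(W) = 1148 (m(W) = -4 + 2*(4*2)²*(1 + 4*2) = -4 + 2*8²*(1 + 8) = -4 + 2*64*9 = -4 + 1152 = 1148)
(-16*23)*m(2) = -16*23*1148 = -368*1148 = -422464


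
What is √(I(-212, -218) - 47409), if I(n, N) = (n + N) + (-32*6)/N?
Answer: I*√568364695/109 ≈ 218.72*I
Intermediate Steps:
I(n, N) = N + n - 192/N (I(n, N) = (N + n) - 192/N = N + n - 192/N)
√(I(-212, -218) - 47409) = √((-218 - 212 - 192/(-218)) - 47409) = √((-218 - 212 - 192*(-1/218)) - 47409) = √((-218 - 212 + 96/109) - 47409) = √(-46774/109 - 47409) = √(-5214355/109) = I*√568364695/109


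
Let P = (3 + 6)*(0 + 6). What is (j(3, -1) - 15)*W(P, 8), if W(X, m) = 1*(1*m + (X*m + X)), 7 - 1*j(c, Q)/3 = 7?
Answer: -7410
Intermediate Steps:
j(c, Q) = 0 (j(c, Q) = 21 - 3*7 = 21 - 21 = 0)
P = 54 (P = 9*6 = 54)
W(X, m) = X + m + X*m (W(X, m) = 1*(m + (X + X*m)) = 1*(X + m + X*m) = X + m + X*m)
(j(3, -1) - 15)*W(P, 8) = (0 - 15)*(54 + 8 + 54*8) = -15*(54 + 8 + 432) = -15*494 = -7410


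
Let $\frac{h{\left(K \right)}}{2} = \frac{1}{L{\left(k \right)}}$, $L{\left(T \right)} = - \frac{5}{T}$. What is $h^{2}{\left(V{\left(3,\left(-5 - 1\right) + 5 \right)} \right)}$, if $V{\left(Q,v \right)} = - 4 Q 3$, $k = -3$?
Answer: $\frac{36}{25} \approx 1.44$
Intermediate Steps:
$V{\left(Q,v \right)} = - 12 Q$
$h{\left(K \right)} = \frac{6}{5}$ ($h{\left(K \right)} = \frac{2}{\left(-5\right) \frac{1}{-3}} = \frac{2}{\left(-5\right) \left(- \frac{1}{3}\right)} = \frac{2}{\frac{5}{3}} = 2 \cdot \frac{3}{5} = \frac{6}{5}$)
$h^{2}{\left(V{\left(3,\left(-5 - 1\right) + 5 \right)} \right)} = \left(\frac{6}{5}\right)^{2} = \frac{36}{25}$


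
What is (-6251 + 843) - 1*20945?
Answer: -26353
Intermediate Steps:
(-6251 + 843) - 1*20945 = -5408 - 20945 = -26353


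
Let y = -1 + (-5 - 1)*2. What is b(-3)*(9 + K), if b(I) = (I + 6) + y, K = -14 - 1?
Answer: 60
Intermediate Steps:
y = -13 (y = -1 - 6*2 = -1 - 12 = -13)
K = -15
b(I) = -7 + I (b(I) = (I + 6) - 13 = (6 + I) - 13 = -7 + I)
b(-3)*(9 + K) = (-7 - 3)*(9 - 15) = -10*(-6) = 60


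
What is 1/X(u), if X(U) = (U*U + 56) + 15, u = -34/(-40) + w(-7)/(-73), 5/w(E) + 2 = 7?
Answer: 2131600/152834441 ≈ 0.013947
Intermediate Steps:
w(E) = 1 (w(E) = 5/(-2 + 7) = 5/5 = 5*(⅕) = 1)
u = 1221/1460 (u = -34/(-40) + 1/(-73) = -34*(-1/40) + 1*(-1/73) = 17/20 - 1/73 = 1221/1460 ≈ 0.83630)
X(U) = 71 + U² (X(U) = (U² + 56) + 15 = (56 + U²) + 15 = 71 + U²)
1/X(u) = 1/(71 + (1221/1460)²) = 1/(71 + 1490841/2131600) = 1/(152834441/2131600) = 2131600/152834441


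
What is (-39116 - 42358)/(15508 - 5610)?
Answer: -40737/4949 ≈ -8.2314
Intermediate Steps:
(-39116 - 42358)/(15508 - 5610) = -81474/9898 = -81474*1/9898 = -40737/4949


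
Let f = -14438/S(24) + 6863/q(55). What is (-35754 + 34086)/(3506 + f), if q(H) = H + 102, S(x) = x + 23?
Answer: -4102724/7975523 ≈ -0.51441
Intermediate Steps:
S(x) = 23 + x
q(H) = 102 + H
f = -1944205/7379 (f = -14438/(23 + 24) + 6863/(102 + 55) = -14438/47 + 6863/157 = -1944205/7379 ≈ -263.48)
(-35754 + 34086)/(3506 + f) = (-35754 + 34086)/(3506 - 1944205/7379) = -1668/23926569/7379 = -1668*7379/23926569 = -4102724/7975523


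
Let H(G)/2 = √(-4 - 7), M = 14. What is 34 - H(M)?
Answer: 34 - 2*I*√11 ≈ 34.0 - 6.6332*I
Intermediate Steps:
H(G) = 2*I*√11 (H(G) = 2*√(-4 - 7) = 2*√(-11) = 2*(I*√11) = 2*I*√11)
34 - H(M) = 34 - 2*I*√11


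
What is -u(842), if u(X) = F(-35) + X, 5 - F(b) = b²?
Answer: 378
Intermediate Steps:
F(b) = 5 - b²
u(X) = -1220 + X (u(X) = (5 - 1*(-35)²) + X = (5 - 1*1225) + X = (5 - 1225) + X = -1220 + X)
-u(842) = -(-1220 + 842) = -1*(-378) = 378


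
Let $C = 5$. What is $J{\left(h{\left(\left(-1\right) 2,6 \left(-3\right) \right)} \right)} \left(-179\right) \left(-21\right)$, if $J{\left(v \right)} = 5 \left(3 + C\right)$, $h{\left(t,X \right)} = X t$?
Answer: $150360$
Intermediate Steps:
$J{\left(v \right)} = 40$ ($J{\left(v \right)} = 5 \left(3 + 5\right) = 5 \cdot 8 = 40$)
$J{\left(h{\left(\left(-1\right) 2,6 \left(-3\right) \right)} \right)} \left(-179\right) \left(-21\right) = 40 \left(-179\right) \left(-21\right) = \left(-7160\right) \left(-21\right) = 150360$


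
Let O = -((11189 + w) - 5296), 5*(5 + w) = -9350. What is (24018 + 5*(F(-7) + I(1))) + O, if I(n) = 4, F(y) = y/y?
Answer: 20025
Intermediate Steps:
w = -1875 (w = -5 + (⅕)*(-9350) = -5 - 1870 = -1875)
F(y) = 1
O = -4018 (O = -((11189 - 1875) - 5296) = -(9314 - 5296) = -1*4018 = -4018)
(24018 + 5*(F(-7) + I(1))) + O = (24018 + 5*(1 + 4)) - 4018 = (24018 + 5*5) - 4018 = (24018 + 25) - 4018 = 24043 - 4018 = 20025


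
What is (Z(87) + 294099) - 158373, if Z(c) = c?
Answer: 135813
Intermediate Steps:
(Z(87) + 294099) - 158373 = (87 + 294099) - 158373 = 294186 - 158373 = 135813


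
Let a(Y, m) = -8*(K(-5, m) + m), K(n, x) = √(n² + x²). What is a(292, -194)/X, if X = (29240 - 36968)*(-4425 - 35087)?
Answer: 97/19084296 - √37661/38168592 ≈ -1.6878e-9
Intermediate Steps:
X = 305348736 (X = -7728*(-39512) = 305348736)
a(Y, m) = -8*m - 8*√(25 + m²) (a(Y, m) = -8*(√((-5)² + m²) + m) = -8*(√(25 + m²) + m) = -8*(m + √(25 + m²)) = -8*m - 8*√(25 + m²))
a(292, -194)/X = (-8*(-194) - 8*√(25 + (-194)²))/305348736 = (1552 - 8*√(25 + 37636))*(1/305348736) = (1552 - 8*√37661)*(1/305348736) = 97/19084296 - √37661/38168592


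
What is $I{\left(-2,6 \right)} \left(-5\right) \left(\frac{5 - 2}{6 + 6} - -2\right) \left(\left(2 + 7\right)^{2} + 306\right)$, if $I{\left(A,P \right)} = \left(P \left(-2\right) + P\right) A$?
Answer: $-52245$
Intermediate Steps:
$I{\left(A,P \right)} = - A P$ ($I{\left(A,P \right)} = \left(- 2 P + P\right) A = - P A = - A P$)
$I{\left(-2,6 \right)} \left(-5\right) \left(\frac{5 - 2}{6 + 6} - -2\right) \left(\left(2 + 7\right)^{2} + 306\right) = \left(-1\right) \left(-2\right) 6 \left(-5\right) \left(\frac{5 - 2}{6 + 6} - -2\right) \left(\left(2 + 7\right)^{2} + 306\right) = 12 \left(-5\right) \left(\frac{3}{12} + 2\right) \left(9^{2} + 306\right) = - 60 \left(3 \cdot \frac{1}{12} + 2\right) \left(81 + 306\right) = - 60 \left(\frac{1}{4} + 2\right) 387 = \left(-60\right) \frac{9}{4} \cdot 387 = \left(-135\right) 387 = -52245$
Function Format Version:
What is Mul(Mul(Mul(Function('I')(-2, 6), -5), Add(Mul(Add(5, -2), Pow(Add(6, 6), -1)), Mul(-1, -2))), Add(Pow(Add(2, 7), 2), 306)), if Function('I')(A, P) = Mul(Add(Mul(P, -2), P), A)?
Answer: -52245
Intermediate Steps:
Function('I')(A, P) = Mul(-1, A, P) (Function('I')(A, P) = Mul(Add(Mul(-2, P), P), A) = Mul(Mul(-1, P), A) = Mul(-1, A, P))
Mul(Mul(Mul(Function('I')(-2, 6), -5), Add(Mul(Add(5, -2), Pow(Add(6, 6), -1)), Mul(-1, -2))), Add(Pow(Add(2, 7), 2), 306)) = Mul(Mul(Mul(Mul(-1, -2, 6), -5), Add(Mul(Add(5, -2), Pow(Add(6, 6), -1)), Mul(-1, -2))), Add(Pow(Add(2, 7), 2), 306)) = Mul(Mul(Mul(12, -5), Add(Mul(3, Pow(12, -1)), 2)), Add(Pow(9, 2), 306)) = Mul(Mul(-60, Add(Mul(3, Rational(1, 12)), 2)), Add(81, 306)) = Mul(Mul(-60, Add(Rational(1, 4), 2)), 387) = Mul(Mul(-60, Rational(9, 4)), 387) = Mul(-135, 387) = -52245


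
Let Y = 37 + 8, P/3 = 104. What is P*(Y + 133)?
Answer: 55536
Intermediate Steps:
P = 312 (P = 3*104 = 312)
Y = 45
P*(Y + 133) = 312*(45 + 133) = 312*178 = 55536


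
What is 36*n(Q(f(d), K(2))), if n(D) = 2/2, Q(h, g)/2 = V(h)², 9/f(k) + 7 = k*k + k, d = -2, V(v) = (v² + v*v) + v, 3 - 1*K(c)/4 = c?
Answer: 36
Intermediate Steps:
K(c) = 12 - 4*c
V(v) = v + 2*v² (V(v) = (v² + v²) + v = 2*v² + v = v + 2*v²)
f(k) = 9/(-7 + k + k²) (f(k) = 9/(-7 + (k*k + k)) = 9/(-7 + (k² + k)) = 9/(-7 + (k + k²)) = 9/(-7 + k + k²))
Q(h, g) = 2*h²*(1 + 2*h)² (Q(h, g) = 2*(h*(1 + 2*h))² = 2*(h²*(1 + 2*h)²) = 2*h²*(1 + 2*h)²)
n(D) = 1 (n(D) = 2*(½) = 1)
36*n(Q(f(d), K(2))) = 36*1 = 36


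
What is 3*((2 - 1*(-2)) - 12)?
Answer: -24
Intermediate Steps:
3*((2 - 1*(-2)) - 12) = 3*((2 + 2) - 12) = 3*(4 - 12) = 3*(-8) = -24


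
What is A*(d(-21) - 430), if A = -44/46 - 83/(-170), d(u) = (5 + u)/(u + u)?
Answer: 8259641/41055 ≈ 201.18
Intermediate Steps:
d(u) = (5 + u)/(2*u) (d(u) = (5 + u)/((2*u)) = (5 + u)*(1/(2*u)) = (5 + u)/(2*u))
A = -1831/3910 (A = -44*1/46 - 83*(-1/170) = -22/23 + 83/170 = -1831/3910 ≈ -0.46829)
A*(d(-21) - 430) = -1831*((½)*(5 - 21)/(-21) - 430)/3910 = -1831*((½)*(-1/21)*(-16) - 430)/3910 = -1831*(8/21 - 430)/3910 = -1831/3910*(-9022/21) = 8259641/41055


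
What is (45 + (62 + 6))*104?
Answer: 11752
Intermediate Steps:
(45 + (62 + 6))*104 = (45 + 68)*104 = 113*104 = 11752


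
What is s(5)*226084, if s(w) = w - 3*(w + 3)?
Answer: -4295596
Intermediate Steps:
s(w) = -9 - 2*w (s(w) = w - 3*(3 + w) = w - (9 + 3*w) = w + (-9 - 3*w) = -9 - 2*w)
s(5)*226084 = (-9 - 2*5)*226084 = (-9 - 10)*226084 = -19*226084 = -4295596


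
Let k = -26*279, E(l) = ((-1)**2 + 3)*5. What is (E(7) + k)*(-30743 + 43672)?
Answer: -93528386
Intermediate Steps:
E(l) = 20 (E(l) = (1 + 3)*5 = 4*5 = 20)
k = -7254
(E(7) + k)*(-30743 + 43672) = (20 - 7254)*(-30743 + 43672) = -7234*12929 = -93528386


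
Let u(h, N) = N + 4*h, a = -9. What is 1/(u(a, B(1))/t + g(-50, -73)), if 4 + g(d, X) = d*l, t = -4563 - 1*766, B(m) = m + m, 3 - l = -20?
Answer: -5329/6149632 ≈ -0.00086656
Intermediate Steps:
l = 23 (l = 3 - 1*(-20) = 3 + 20 = 23)
B(m) = 2*m
t = -5329 (t = -4563 - 766 = -5329)
g(d, X) = -4 + 23*d (g(d, X) = -4 + d*23 = -4 + 23*d)
1/(u(a, B(1))/t + g(-50, -73)) = 1/((2*1 + 4*(-9))/(-5329) + (-4 + 23*(-50))) = 1/((2 - 36)*(-1/5329) + (-4 - 1150)) = 1/(-34*(-1/5329) - 1154) = 1/(34/5329 - 1154) = 1/(-6149632/5329) = -5329/6149632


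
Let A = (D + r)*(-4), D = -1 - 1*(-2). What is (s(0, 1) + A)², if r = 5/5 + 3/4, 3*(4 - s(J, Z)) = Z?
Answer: 484/9 ≈ 53.778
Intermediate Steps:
s(J, Z) = 4 - Z/3
r = 7/4 (r = 5*(⅕) + 3*(¼) = 1 + ¾ = 7/4 ≈ 1.7500)
D = 1 (D = -1 + 2 = 1)
A = -11 (A = (1 + 7/4)*(-4) = (11/4)*(-4) = -11)
(s(0, 1) + A)² = ((4 - ⅓*1) - 11)² = ((4 - ⅓) - 11)² = (11/3 - 11)² = (-22/3)² = 484/9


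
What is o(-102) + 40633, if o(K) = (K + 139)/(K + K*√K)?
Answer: 426890261/10506 + 37*I*√102/10506 ≈ 40633.0 + 0.035568*I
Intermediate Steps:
o(K) = (139 + K)/(K + K^(3/2))
o(-102) + 40633 = (139 - 102)/(-102 + (-102)^(3/2)) + 40633 = 37/(-102 - 102*I*√102) + 40633 = 40633 + 37/(-102 - 102*I*√102)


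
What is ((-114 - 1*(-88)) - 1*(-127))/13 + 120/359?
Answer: 37819/4667 ≈ 8.1035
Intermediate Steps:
((-114 - 1*(-88)) - 1*(-127))/13 + 120/359 = ((-114 + 88) + 127)*(1/13) + 120*(1/359) = (-26 + 127)*(1/13) + 120/359 = 101*(1/13) + 120/359 = 101/13 + 120/359 = 37819/4667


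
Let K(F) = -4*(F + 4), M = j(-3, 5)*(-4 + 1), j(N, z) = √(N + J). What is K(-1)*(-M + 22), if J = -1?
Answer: -264 - 72*I ≈ -264.0 - 72.0*I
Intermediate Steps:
j(N, z) = √(-1 + N) (j(N, z) = √(N - 1) = √(-1 + N))
M = -6*I (M = √(-1 - 3)*(-4 + 1) = √(-4)*(-3) = (2*I)*(-3) = -6*I ≈ -6.0*I)
K(F) = -16 - 4*F (K(F) = -4*(4 + F) = -16 - 4*F)
K(-1)*(-M + 22) = (-16 - 4*(-1))*(-(-6)*I + 22) = (-16 + 4)*(6*I + 22) = -12*(22 + 6*I) = -264 - 72*I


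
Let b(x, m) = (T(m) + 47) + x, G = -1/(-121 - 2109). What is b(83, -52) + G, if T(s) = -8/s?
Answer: 3773173/28990 ≈ 130.15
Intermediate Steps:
G = 1/2230 (G = -1/(-2230) = -1*(-1/2230) = 1/2230 ≈ 0.00044843)
b(x, m) = 47 + x - 8/m (b(x, m) = (-8/m + 47) + x = (47 - 8/m) + x = 47 + x - 8/m)
b(83, -52) + G = (47 + 83 - 8/(-52)) + 1/2230 = (47 + 83 - 8*(-1/52)) + 1/2230 = (47 + 83 + 2/13) + 1/2230 = 1692/13 + 1/2230 = 3773173/28990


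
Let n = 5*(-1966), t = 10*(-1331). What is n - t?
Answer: 3480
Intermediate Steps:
t = -13310
n = -9830
n - t = -9830 - 1*(-13310) = -9830 + 13310 = 3480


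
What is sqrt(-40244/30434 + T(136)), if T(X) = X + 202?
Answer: 2*sqrt(19490024902)/15217 ≈ 18.349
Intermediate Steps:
T(X) = 202 + X
sqrt(-40244/30434 + T(136)) = sqrt(-40244/30434 + (202 + 136)) = sqrt(-40244*1/30434 + 338) = sqrt(-20122/15217 + 338) = sqrt(5123224/15217) = 2*sqrt(19490024902)/15217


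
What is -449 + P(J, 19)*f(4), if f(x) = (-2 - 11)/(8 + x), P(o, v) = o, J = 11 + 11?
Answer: -2837/6 ≈ -472.83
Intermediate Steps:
J = 22
f(x) = -13/(8 + x)
-449 + P(J, 19)*f(4) = -449 + 22*(-13/(8 + 4)) = -449 + 22*(-13/12) = -449 - 143/6 = -2837/6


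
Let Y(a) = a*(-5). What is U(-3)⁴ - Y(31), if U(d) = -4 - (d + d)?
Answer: 171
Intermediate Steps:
Y(a) = -5*a
U(d) = -4 - 2*d
U(-3)⁴ - Y(31) = (-4 - 2*(-3))⁴ - (-5)*31 = (-4 + 6)⁴ - 1*(-155) = 2⁴ + 155 = 16 + 155 = 171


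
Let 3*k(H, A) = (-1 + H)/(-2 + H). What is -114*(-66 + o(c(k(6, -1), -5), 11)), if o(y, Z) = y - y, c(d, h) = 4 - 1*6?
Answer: 7524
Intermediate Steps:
k(H, A) = (-1 + H)/(3*(-2 + H)) (k(H, A) = ((-1 + H)/(-2 + H))/3 = (-1 + H)/(3*(-2 + H)))
c(d, h) = -2 (c(d, h) = 4 - 6 = -2)
o(y, Z) = 0
-114*(-66 + o(c(k(6, -1), -5), 11)) = -114*(-66 + 0) = -114*(-66) = 7524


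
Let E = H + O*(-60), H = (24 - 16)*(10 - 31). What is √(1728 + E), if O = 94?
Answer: 4*I*√255 ≈ 63.875*I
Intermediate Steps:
H = -168 (H = 8*(-21) = -168)
E = -5808 (E = -168 + 94*(-60) = -168 - 5640 = -5808)
√(1728 + E) = √(1728 - 5808) = √(-4080) = 4*I*√255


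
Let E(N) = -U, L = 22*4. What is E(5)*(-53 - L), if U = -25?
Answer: -3525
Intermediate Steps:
L = 88
E(N) = 25 (E(N) = -1*(-25) = 25)
E(5)*(-53 - L) = 25*(-53 - 1*88) = 25*(-53 - 88) = 25*(-141) = -3525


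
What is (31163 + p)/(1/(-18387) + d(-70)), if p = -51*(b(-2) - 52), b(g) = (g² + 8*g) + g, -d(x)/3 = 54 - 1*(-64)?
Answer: -634884723/6508999 ≈ -97.540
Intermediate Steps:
d(x) = -354 (d(x) = -3*(54 - 1*(-64)) = -3*(54 + 64) = -3*118 = -354)
b(g) = g² + 9*g
p = 3366 (p = -51*(-2*(9 - 2) - 52) = -51*(-2*7 - 52) = -51*(-14 - 52) = -51*(-66) = 3366)
(31163 + p)/(1/(-18387) + d(-70)) = (31163 + 3366)/(1/(-18387) - 354) = 34529/(-1/18387 - 354) = 34529/(-6508999/18387) = 34529*(-18387/6508999) = -634884723/6508999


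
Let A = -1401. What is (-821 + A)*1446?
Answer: -3213012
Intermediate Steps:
(-821 + A)*1446 = (-821 - 1401)*1446 = -2222*1446 = -3213012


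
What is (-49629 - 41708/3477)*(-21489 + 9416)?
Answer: 2083820819093/3477 ≈ 5.9932e+8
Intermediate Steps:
(-49629 - 41708/3477)*(-21489 + 9416) = (-49629 - 41708*1/3477)*(-12073) = (-49629 - 41708/3477)*(-12073) = -172601741/3477*(-12073) = 2083820819093/3477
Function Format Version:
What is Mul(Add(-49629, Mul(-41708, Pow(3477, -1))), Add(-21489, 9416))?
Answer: Rational(2083820819093, 3477) ≈ 5.9932e+8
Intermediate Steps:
Mul(Add(-49629, Mul(-41708, Pow(3477, -1))), Add(-21489, 9416)) = Mul(Add(-49629, Mul(-41708, Rational(1, 3477))), -12073) = Mul(Add(-49629, Rational(-41708, 3477)), -12073) = Mul(Rational(-172601741, 3477), -12073) = Rational(2083820819093, 3477)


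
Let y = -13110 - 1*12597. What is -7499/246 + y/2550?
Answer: -2120531/52275 ≈ -40.565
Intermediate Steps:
y = -25707 (y = -13110 - 12597 = -25707)
-7499/246 + y/2550 = -7499/246 - 25707/2550 = -7499*1/246 - 25707*1/2550 = -7499/246 - 8569/850 = -2120531/52275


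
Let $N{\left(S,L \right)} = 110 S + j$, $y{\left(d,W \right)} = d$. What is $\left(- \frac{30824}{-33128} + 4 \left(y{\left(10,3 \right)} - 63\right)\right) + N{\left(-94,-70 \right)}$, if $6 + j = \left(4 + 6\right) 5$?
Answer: $- \frac{43509775}{4141} \approx -10507.0$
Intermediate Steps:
$j = 44$ ($j = -6 + \left(4 + 6\right) 5 = -6 + 10 \cdot 5 = -6 + 50 = 44$)
$N{\left(S,L \right)} = 44 + 110 S$ ($N{\left(S,L \right)} = 110 S + 44 = 44 + 110 S$)
$\left(- \frac{30824}{-33128} + 4 \left(y{\left(10,3 \right)} - 63\right)\right) + N{\left(-94,-70 \right)} = \left(- \frac{30824}{-33128} + 4 \left(10 - 63\right)\right) + \left(44 + 110 \left(-94\right)\right) = \left(\left(-30824\right) \left(- \frac{1}{33128}\right) + 4 \left(-53\right)\right) + \left(44 - 10340\right) = \left(\frac{3853}{4141} - 212\right) - 10296 = - \frac{874039}{4141} - 10296 = - \frac{43509775}{4141}$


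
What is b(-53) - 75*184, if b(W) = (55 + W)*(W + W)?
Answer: -14012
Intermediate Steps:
b(W) = 2*W*(55 + W) (b(W) = (55 + W)*(2*W) = 2*W*(55 + W))
b(-53) - 75*184 = 2*(-53)*(55 - 53) - 75*184 = 2*(-53)*2 - 1*13800 = -212 - 13800 = -14012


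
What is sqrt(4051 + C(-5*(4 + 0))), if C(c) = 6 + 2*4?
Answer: sqrt(4065) ≈ 63.757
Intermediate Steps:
C(c) = 14 (C(c) = 6 + 8 = 14)
sqrt(4051 + C(-5*(4 + 0))) = sqrt(4051 + 14) = sqrt(4065)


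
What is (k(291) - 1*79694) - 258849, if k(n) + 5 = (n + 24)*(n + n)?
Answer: -155218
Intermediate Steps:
k(n) = -5 + 2*n*(24 + n) (k(n) = -5 + (n + 24)*(n + n) = -5 + (24 + n)*(2*n) = -5 + 2*n*(24 + n))
(k(291) - 1*79694) - 258849 = ((-5 + 2*291² + 48*291) - 1*79694) - 258849 = ((-5 + 2*84681 + 13968) - 79694) - 258849 = ((-5 + 169362 + 13968) - 79694) - 258849 = (183325 - 79694) - 258849 = 103631 - 258849 = -155218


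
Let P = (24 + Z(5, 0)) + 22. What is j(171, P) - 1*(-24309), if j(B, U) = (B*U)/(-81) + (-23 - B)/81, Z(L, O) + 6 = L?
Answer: 1961140/81 ≈ 24212.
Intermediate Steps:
Z(L, O) = -6 + L
P = 45 (P = (24 + (-6 + 5)) + 22 = (24 - 1) + 22 = 23 + 22 = 45)
j(B, U) = -23/81 - B/81 - B*U/81 (j(B, U) = (B*U)*(-1/81) + (-23 - B)*(1/81) = -B*U/81 + (-23/81 - B/81) = -23/81 - B/81 - B*U/81)
j(171, P) - 1*(-24309) = (-23/81 - 1/81*171 - 1/81*171*45) - 1*(-24309) = (-23/81 - 19/9 - 95) + 24309 = -7889/81 + 24309 = 1961140/81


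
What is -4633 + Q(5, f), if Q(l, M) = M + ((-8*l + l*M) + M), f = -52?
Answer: -5037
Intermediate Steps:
Q(l, M) = -8*l + 2*M + M*l (Q(l, M) = M + ((-8*l + M*l) + M) = M + (M - 8*l + M*l) = -8*l + 2*M + M*l)
-4633 + Q(5, f) = -4633 + (-8*5 + 2*(-52) - 52*5) = -4633 + (-40 - 104 - 260) = -4633 - 404 = -5037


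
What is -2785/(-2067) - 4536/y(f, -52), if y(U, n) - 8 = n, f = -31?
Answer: 2374613/22737 ≈ 104.44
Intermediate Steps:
y(U, n) = 8 + n
-2785/(-2067) - 4536/y(f, -52) = -2785/(-2067) - 4536/(8 - 52) = -2785*(-1/2067) - 4536/(-44) = 2785/2067 - 4536*(-1/44) = 2785/2067 + 1134/11 = 2374613/22737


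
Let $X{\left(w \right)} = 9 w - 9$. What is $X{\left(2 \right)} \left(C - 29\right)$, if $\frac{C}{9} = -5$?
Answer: $-666$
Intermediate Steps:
$X{\left(w \right)} = -9 + 9 w$
$C = -45$ ($C = 9 \left(-5\right) = -45$)
$X{\left(2 \right)} \left(C - 29\right) = \left(-9 + 9 \cdot 2\right) \left(-45 - 29\right) = \left(-9 + 18\right) \left(-74\right) = 9 \left(-74\right) = -666$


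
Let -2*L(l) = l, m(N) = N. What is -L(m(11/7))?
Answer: 11/14 ≈ 0.78571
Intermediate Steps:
L(l) = -l/2
-L(m(11/7)) = -(-1)*11/7/2 = -(-1)*11*(⅐)/2 = -(-1)*11/(2*7) = -1*(-11/14) = 11/14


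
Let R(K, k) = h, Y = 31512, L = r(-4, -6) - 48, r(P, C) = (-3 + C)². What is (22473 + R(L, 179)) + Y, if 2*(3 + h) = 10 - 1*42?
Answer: 53966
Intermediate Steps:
h = -19 (h = -3 + (10 - 1*42)/2 = -3 + (10 - 42)/2 = -3 + (½)*(-32) = -3 - 16 = -19)
L = 33 (L = (-3 - 6)² - 48 = (-9)² - 48 = 81 - 48 = 33)
R(K, k) = -19
(22473 + R(L, 179)) + Y = (22473 - 19) + 31512 = 22454 + 31512 = 53966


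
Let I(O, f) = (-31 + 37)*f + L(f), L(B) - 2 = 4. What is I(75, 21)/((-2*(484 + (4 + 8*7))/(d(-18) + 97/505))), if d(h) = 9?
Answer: -76593/68680 ≈ -1.1152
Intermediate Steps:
L(B) = 6 (L(B) = 2 + 4 = 6)
I(O, f) = 6 + 6*f (I(O, f) = (-31 + 37)*f + 6 = 6*f + 6 = 6 + 6*f)
I(75, 21)/((-2*(484 + (4 + 8*7))/(d(-18) + 97/505))) = (6 + 6*21)/((-2*(484 + (4 + 8*7))/(9 + 97/505))) = (6 + 126)/((-2*(484 + (4 + 56))/(9 + 97*(1/505)))) = 132/((-2*(484 + 60)/(9 + 97/505))) = 132/((-1088/4642/505)) = 132/((-1088*505/4642)) = 132/((-2*137360/2321)) = 132/(-274720/2321) = 132*(-2321/274720) = -76593/68680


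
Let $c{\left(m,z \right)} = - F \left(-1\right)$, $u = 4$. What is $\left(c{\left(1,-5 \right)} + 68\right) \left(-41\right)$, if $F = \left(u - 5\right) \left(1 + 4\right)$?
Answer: $-2583$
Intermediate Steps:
$F = -5$ ($F = \left(4 - 5\right) \left(1 + 4\right) = \left(-1\right) 5 = -5$)
$c{\left(m,z \right)} = -5$ ($c{\left(m,z \right)} = \left(-1\right) \left(-5\right) \left(-1\right) = 5 \left(-1\right) = -5$)
$\left(c{\left(1,-5 \right)} + 68\right) \left(-41\right) = \left(-5 + 68\right) \left(-41\right) = 63 \left(-41\right) = -2583$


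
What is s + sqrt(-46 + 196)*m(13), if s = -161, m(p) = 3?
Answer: -161 + 15*sqrt(6) ≈ -124.26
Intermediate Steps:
s + sqrt(-46 + 196)*m(13) = -161 + sqrt(-46 + 196)*3 = -161 + sqrt(150)*3 = -161 + (5*sqrt(6))*3 = -161 + 15*sqrt(6)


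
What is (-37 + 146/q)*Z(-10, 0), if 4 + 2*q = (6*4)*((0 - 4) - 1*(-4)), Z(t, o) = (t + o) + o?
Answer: 1100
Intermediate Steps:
Z(t, o) = t + 2*o (Z(t, o) = (o + t) + o = t + 2*o)
q = -2 (q = -2 + ((6*4)*((0 - 4) - 1*(-4)))/2 = -2 + (24*(-4 + 4))/2 = -2 + (24*0)/2 = -2 + (1/2)*0 = -2 + 0 = -2)
(-37 + 146/q)*Z(-10, 0) = (-37 + 146/(-2))*(-10 + 2*0) = (-37 + 146*(-1/2))*(-10 + 0) = (-37 - 73)*(-10) = -110*(-10) = 1100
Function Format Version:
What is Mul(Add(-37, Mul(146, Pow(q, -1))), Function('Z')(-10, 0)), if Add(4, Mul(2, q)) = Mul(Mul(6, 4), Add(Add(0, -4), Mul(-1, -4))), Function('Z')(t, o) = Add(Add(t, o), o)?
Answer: 1100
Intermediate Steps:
Function('Z')(t, o) = Add(t, Mul(2, o)) (Function('Z')(t, o) = Add(Add(o, t), o) = Add(t, Mul(2, o)))
q = -2 (q = Add(-2, Mul(Rational(1, 2), Mul(Mul(6, 4), Add(Add(0, -4), Mul(-1, -4))))) = Add(-2, Mul(Rational(1, 2), Mul(24, Add(-4, 4)))) = Add(-2, Mul(Rational(1, 2), Mul(24, 0))) = Add(-2, Mul(Rational(1, 2), 0)) = Add(-2, 0) = -2)
Mul(Add(-37, Mul(146, Pow(q, -1))), Function('Z')(-10, 0)) = Mul(Add(-37, Mul(146, Pow(-2, -1))), Add(-10, Mul(2, 0))) = Mul(Add(-37, Mul(146, Rational(-1, 2))), Add(-10, 0)) = Mul(Add(-37, -73), -10) = Mul(-110, -10) = 1100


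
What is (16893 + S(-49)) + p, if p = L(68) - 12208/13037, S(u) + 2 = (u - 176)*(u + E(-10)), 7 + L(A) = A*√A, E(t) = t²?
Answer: 70504925/13037 + 136*√17 ≈ 5968.8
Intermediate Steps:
L(A) = -7 + A^(3/2) (L(A) = -7 + A*√A = -7 + A^(3/2))
S(u) = -2 + (-176 + u)*(100 + u) (S(u) = -2 + (u - 176)*(u + (-10)²) = -2 + (-176 + u)*(u + 100) = -2 + (-176 + u)*(100 + u))
p = -103467/13037 + 136*√17 (p = (-7 + 68^(3/2)) - 12208/13037 = (-7 + 136*√17) - 12208*1/13037 = (-7 + 136*√17) - 12208/13037 = -103467/13037 + 136*√17 ≈ 552.81)
(16893 + S(-49)) + p = (16893 + (-17602 + (-49)² - 76*(-49))) + (-103467/13037 + 136*√17) = (16893 + (-17602 + 2401 + 3724)) + (-103467/13037 + 136*√17) = (16893 - 11477) + (-103467/13037 + 136*√17) = 5416 + (-103467/13037 + 136*√17) = 70504925/13037 + 136*√17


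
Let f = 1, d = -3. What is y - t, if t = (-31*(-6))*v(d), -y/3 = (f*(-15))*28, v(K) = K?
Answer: 1818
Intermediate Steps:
y = 1260 (y = -3*1*(-15)*28 = -(-45)*28 = -3*(-420) = 1260)
t = -558 (t = -31*(-6)*(-3) = 186*(-3) = -558)
y - t = 1260 - 1*(-558) = 1260 + 558 = 1818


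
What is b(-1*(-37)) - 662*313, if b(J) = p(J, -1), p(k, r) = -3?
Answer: -207209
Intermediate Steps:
b(J) = -3
b(-1*(-37)) - 662*313 = -3 - 662*313 = -3 - 207206 = -207209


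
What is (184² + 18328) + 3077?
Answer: 55261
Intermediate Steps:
(184² + 18328) + 3077 = (33856 + 18328) + 3077 = 52184 + 3077 = 55261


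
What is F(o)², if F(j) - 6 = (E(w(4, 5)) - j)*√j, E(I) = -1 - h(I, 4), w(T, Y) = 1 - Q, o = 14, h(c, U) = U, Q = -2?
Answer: 5090 - 228*√14 ≈ 4236.9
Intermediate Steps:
w(T, Y) = 3 (w(T, Y) = 1 - 1*(-2) = 1 + 2 = 3)
E(I) = -5 (E(I) = -1 - 1*4 = -1 - 4 = -5)
F(j) = 6 + √j*(-5 - j) (F(j) = 6 + (-5 - j)*√j = 6 + √j*(-5 - j))
F(o)² = (6 - 14^(3/2) - 5*√14)² = (6 - 14*√14 - 5*√14)² = (6 - 19*√14)²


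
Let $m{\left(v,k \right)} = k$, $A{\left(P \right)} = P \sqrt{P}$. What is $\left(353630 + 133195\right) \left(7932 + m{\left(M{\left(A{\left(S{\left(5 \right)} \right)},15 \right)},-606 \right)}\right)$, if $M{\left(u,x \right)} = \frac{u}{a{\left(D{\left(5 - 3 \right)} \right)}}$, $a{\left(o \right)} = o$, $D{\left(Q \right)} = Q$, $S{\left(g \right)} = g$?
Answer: $3566479950$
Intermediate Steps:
$A{\left(P \right)} = P^{\frac{3}{2}}$
$M{\left(u,x \right)} = \frac{u}{2}$ ($M{\left(u,x \right)} = \frac{u}{5 - 3} = \frac{u}{2}$)
$\left(353630 + 133195\right) \left(7932 + m{\left(M{\left(A{\left(S{\left(5 \right)} \right)},15 \right)},-606 \right)}\right) = \left(353630 + 133195\right) \left(7932 - 606\right) = 486825 \cdot 7326 = 3566479950$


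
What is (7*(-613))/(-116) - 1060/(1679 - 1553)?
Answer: 208853/7308 ≈ 28.579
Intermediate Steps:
(7*(-613))/(-116) - 1060/(1679 - 1553) = -4291*(-1/116) - 1060/126 = 4291/116 - 1060*1/126 = 4291/116 - 530/63 = 208853/7308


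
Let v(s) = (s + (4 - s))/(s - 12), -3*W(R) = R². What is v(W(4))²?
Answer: 9/169 ≈ 0.053254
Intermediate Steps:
W(R) = -R²/3
v(s) = 4/(-12 + s)
v(W(4))² = (4/(-12 - ⅓*4²))² = (4/(-12 - ⅓*16))² = (4/(-12 - 16/3))² = (4/(-52/3))² = (4*(-3/52))² = (-3/13)² = 9/169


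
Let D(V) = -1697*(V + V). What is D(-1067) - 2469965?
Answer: 1151433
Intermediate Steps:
D(V) = -3394*V
D(-1067) - 2469965 = -3394*(-1067) - 2469965 = 3621398 - 2469965 = 1151433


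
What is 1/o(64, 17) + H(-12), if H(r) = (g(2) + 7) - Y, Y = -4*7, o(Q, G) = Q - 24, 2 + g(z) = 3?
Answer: 1441/40 ≈ 36.025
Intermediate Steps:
g(z) = 1 (g(z) = -2 + 3 = 1)
o(Q, G) = -24 + Q
Y = -28
H(r) = 36 (H(r) = (1 + 7) - 1*(-28) = 8 + 28 = 36)
1/o(64, 17) + H(-12) = 1/(-24 + 64) + 36 = 1/40 + 36 = 1441/40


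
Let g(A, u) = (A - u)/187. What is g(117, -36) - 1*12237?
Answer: -134598/11 ≈ -12236.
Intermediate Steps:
g(A, u) = -u/187 + A/187 (g(A, u) = (A - u)*(1/187) = -u/187 + A/187)
g(117, -36) - 1*12237 = (-1/187*(-36) + (1/187)*117) - 1*12237 = (36/187 + 117/187) - 12237 = 9/11 - 12237 = -134598/11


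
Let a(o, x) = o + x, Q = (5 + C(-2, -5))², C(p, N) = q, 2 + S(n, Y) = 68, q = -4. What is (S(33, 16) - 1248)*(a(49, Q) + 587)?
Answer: -752934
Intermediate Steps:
S(n, Y) = 66 (S(n, Y) = -2 + 68 = 66)
C(p, N) = -4
Q = 1 (Q = (5 - 4)² = 1² = 1)
(S(33, 16) - 1248)*(a(49, Q) + 587) = (66 - 1248)*((49 + 1) + 587) = -1182*(50 + 587) = -1182*637 = -752934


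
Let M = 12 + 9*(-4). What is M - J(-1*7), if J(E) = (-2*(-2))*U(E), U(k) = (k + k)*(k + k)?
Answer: -808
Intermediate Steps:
M = -24 (M = 12 - 36 = -24)
U(k) = 4*k**2 (U(k) = (2*k)*(2*k) = 4*k**2)
J(E) = 16*E**2 (J(E) = (-2*(-2))*(4*E**2) = 4*(4*E**2) = 16*E**2)
M - J(-1*7) = -24 - 16*(-1*7)**2 = -24 - 16*(-7)**2 = -24 - 16*49 = -24 - 1*784 = -24 - 784 = -808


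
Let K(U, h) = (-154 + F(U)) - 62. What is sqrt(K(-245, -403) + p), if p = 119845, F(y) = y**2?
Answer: sqrt(179654) ≈ 423.86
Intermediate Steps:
K(U, h) = -216 + U**2 (K(U, h) = (-154 + U**2) - 62 = -216 + U**2)
sqrt(K(-245, -403) + p) = sqrt((-216 + (-245)**2) + 119845) = sqrt((-216 + 60025) + 119845) = sqrt(59809 + 119845) = sqrt(179654)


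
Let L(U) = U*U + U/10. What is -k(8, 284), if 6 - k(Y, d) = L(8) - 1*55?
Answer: 19/5 ≈ 3.8000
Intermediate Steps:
L(U) = U² + U/10 (L(U) = U² + U*(⅒) = U² + U/10)
k(Y, d) = -19/5 (k(Y, d) = 6 - (8*(⅒ + 8) - 1*55) = 6 - (8*(81/10) - 55) = 6 - (324/5 - 55) = 6 - 1*49/5 = 6 - 49/5 = -19/5)
-k(8, 284) = -1*(-19/5) = 19/5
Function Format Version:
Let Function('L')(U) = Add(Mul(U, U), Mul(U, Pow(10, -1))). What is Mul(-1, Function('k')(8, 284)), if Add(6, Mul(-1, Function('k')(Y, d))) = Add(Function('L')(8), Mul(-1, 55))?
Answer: Rational(19, 5) ≈ 3.8000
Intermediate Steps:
Function('L')(U) = Add(Pow(U, 2), Mul(Rational(1, 10), U)) (Function('L')(U) = Add(Pow(U, 2), Mul(U, Rational(1, 10))) = Add(Pow(U, 2), Mul(Rational(1, 10), U)))
Function('k')(Y, d) = Rational(-19, 5) (Function('k')(Y, d) = Add(6, Mul(-1, Add(Mul(8, Add(Rational(1, 10), 8)), Mul(-1, 55)))) = Add(6, Mul(-1, Add(Mul(8, Rational(81, 10)), -55))) = Add(6, Mul(-1, Add(Rational(324, 5), -55))) = Add(6, Mul(-1, Rational(49, 5))) = Add(6, Rational(-49, 5)) = Rational(-19, 5))
Mul(-1, Function('k')(8, 284)) = Mul(-1, Rational(-19, 5)) = Rational(19, 5)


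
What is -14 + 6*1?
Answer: -8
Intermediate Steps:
-14 + 6*1 = -14 + 6 = -8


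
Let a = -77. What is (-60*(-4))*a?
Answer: -18480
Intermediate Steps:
(-60*(-4))*a = -60*(-4)*(-77) = 240*(-77) = -18480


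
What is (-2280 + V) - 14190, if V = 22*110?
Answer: -14050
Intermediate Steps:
V = 2420
(-2280 + V) - 14190 = (-2280 + 2420) - 14190 = 140 - 14190 = -14050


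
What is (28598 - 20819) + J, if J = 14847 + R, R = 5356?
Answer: 27982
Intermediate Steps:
J = 20203 (J = 14847 + 5356 = 20203)
(28598 - 20819) + J = (28598 - 20819) + 20203 = 7779 + 20203 = 27982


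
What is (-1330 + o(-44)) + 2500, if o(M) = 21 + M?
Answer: 1147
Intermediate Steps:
(-1330 + o(-44)) + 2500 = (-1330 + (21 - 44)) + 2500 = (-1330 - 23) + 2500 = -1353 + 2500 = 1147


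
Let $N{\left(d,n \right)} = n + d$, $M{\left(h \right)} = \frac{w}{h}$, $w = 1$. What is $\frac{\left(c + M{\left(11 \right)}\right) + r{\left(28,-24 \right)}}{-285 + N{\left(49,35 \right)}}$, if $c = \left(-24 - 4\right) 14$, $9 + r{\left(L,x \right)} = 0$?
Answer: $\frac{1470}{737} \approx 1.9946$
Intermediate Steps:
$M{\left(h \right)} = \frac{1}{h}$ ($M{\left(h \right)} = 1 \frac{1}{h} = \frac{1}{h}$)
$r{\left(L,x \right)} = -9$ ($r{\left(L,x \right)} = -9 + 0 = -9$)
$N{\left(d,n \right)} = d + n$
$c = -392$ ($c = \left(-28\right) 14 = -392$)
$\frac{\left(c + M{\left(11 \right)}\right) + r{\left(28,-24 \right)}}{-285 + N{\left(49,35 \right)}} = \frac{\left(-392 + \frac{1}{11}\right) - 9}{-285 + \left(49 + 35\right)} = \frac{\left(-392 + \frac{1}{11}\right) - 9}{-285 + 84} = \frac{- \frac{4311}{11} - 9}{-201} = \left(- \frac{4410}{11}\right) \left(- \frac{1}{201}\right) = \frac{1470}{737}$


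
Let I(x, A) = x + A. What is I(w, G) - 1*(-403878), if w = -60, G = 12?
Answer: 403830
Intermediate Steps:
I(x, A) = A + x
I(w, G) - 1*(-403878) = (12 - 60) - 1*(-403878) = -48 + 403878 = 403830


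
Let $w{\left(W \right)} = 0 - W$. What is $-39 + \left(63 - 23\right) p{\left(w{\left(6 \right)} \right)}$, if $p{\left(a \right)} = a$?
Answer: $-279$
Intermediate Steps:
$w{\left(W \right)} = - W$
$-39 + \left(63 - 23\right) p{\left(w{\left(6 \right)} \right)} = -39 + \left(63 - 23\right) \left(\left(-1\right) 6\right) = -39 + 40 \left(-6\right) = -39 - 240 = -279$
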